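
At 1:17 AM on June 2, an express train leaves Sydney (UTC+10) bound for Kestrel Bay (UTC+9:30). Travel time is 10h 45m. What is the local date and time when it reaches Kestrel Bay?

Convert departure to UTC: 1:17 AM − 10:00 = 3:17 PM UTC on Jun 1.
Add 10 hours 45 minutes travel time → 2:02 AM UTC (Jun 2).
Kestrel Bay is UTC+9:30, so local arrival = 2:02 AM + 9:30 = 11:32 AM on Jun 2.

11:32 AM on June 2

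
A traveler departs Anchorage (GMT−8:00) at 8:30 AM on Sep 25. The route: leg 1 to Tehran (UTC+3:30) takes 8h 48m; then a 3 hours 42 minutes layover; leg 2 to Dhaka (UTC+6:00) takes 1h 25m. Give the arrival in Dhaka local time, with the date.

12:25 PM on Sep 26

Convert departure to UTC: 8:30 AM + 8:00 = 4:30 PM UTC on Sep 25.
Add 8 hours 48 minutes leg 1 → 1:18 AM UTC (Sep 26).
Add 3 hours 42 minutes layover in Tehran → 5:00 AM UTC.
Add 1 hour and 25 minutes leg 2 → 6:25 AM UTC.
Dhaka is UTC+6:00, so local arrival = 6:25 AM + 6:00 = 12:25 PM on Sep 26.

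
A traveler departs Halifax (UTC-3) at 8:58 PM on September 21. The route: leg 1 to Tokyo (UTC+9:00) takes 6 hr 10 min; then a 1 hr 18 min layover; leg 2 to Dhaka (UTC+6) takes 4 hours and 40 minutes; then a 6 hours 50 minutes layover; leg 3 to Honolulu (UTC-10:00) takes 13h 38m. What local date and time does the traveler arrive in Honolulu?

Convert departure to UTC: 8:58 PM + 3:00 = 11:58 PM UTC on Sep 21.
Add 6 hours 10 minutes leg 1 → 6:08 AM UTC (Sep 22).
Add 1 hour 18 minutes layover in Tokyo → 7:26 AM UTC.
Add 4 hours and 40 minutes leg 2 → 12:06 PM UTC.
Add 6 hours 50 minutes layover in Dhaka → 6:56 PM UTC.
Add 13 hours and 38 minutes leg 3 → 8:34 AM UTC (Sep 23).
Honolulu is UTC−10:00, so local arrival = 8:34 AM − 10:00 = 10:34 PM on Sep 22.

10:34 PM on September 22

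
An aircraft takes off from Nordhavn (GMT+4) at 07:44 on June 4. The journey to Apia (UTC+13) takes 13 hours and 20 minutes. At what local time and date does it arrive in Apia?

06:04 on Jun 5

Convert departure to UTC: 07:44 − 4:00 = 03:44 UTC on Jun 4.
Add 13 hours and 20 minutes travel time → 17:04 UTC.
Apia is UTC+13:00, so local arrival = 17:04 + 13:00 = 06:04 on Jun 5.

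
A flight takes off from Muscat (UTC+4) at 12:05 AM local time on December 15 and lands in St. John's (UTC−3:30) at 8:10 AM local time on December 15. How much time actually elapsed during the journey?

Departure in UTC: 12:05 AM − 4:00 = 8:05 PM on Dec 14.
Arrival in UTC: 8:10 AM + 3:30 = 11:40 AM on Dec 15.
Elapsed = 11:40 AM − 8:05 PM (+1 day) = 15 hours 35 minutes.

15 hours 35 minutes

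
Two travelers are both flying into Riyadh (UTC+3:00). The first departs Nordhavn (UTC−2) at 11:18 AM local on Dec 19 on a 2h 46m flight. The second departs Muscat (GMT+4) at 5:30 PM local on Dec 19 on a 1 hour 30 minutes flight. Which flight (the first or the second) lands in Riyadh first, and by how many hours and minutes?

Flight 1 in UTC: 11:18 AM + 2:00 = 1:18 PM on Dec 19.
+2 hours 46 minutes → arrive 4:04 PM UTC on Dec 19.
Flight 2 in UTC: 5:30 PM − 4:00 = 1:30 PM on Dec 19.
+1 hour and 30 minutes → arrive 3:00 PM UTC on Dec 19.
Flight 2 lands earlier by 1 hour 4 minutes.

the second, by 1 hour 4 minutes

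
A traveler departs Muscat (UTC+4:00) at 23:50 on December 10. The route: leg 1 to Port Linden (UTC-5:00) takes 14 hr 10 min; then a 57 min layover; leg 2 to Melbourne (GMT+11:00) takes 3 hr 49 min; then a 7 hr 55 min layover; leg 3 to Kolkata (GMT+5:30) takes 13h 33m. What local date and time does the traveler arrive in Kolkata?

17:44 on December 12

Convert departure to UTC: 23:50 − 4:00 = 19:50 UTC on Dec 10.
Add 14 hours and 10 minutes leg 1 → 10:00 UTC (Dec 11).
Add 57 minutes layover in Port Linden → 10:57 UTC.
Add 3 hours and 49 minutes leg 2 → 14:46 UTC.
Add 7 hours and 55 minutes layover in Melbourne → 22:41 UTC.
Add 13 hours 33 minutes leg 3 → 12:14 UTC (Dec 12).
Kolkata is UTC+5:30, so local arrival = 12:14 + 5:30 = 17:44 on Dec 12.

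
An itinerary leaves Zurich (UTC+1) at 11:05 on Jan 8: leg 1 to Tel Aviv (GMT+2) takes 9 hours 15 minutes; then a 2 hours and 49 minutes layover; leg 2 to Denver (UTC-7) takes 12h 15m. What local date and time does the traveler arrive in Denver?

03:24 on Jan 9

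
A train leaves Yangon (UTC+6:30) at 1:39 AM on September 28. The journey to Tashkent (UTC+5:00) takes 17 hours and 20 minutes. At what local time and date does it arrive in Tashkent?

Tashkent is 1:30 behind Yangon.
After 17 hours 20 minutes it is 6:59 PM in Yangon.
Shift by the zone difference: 6:59 PM − 1:30 = 5:29 PM on Sep 28 in Tashkent.

5:29 PM on Sep 28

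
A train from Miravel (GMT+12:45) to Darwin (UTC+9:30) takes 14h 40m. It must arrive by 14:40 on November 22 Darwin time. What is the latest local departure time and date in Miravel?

03:15 on Nov 22

Target arrival in UTC: 14:40 − 9:30 = 05:10 on Nov 22.
Subtract 14 hours 40 minutes → departure 14:30 UTC on Nov 21.
Miravel is UTC+12:45: 14:30 + 12:45 = 03:15 on Nov 22.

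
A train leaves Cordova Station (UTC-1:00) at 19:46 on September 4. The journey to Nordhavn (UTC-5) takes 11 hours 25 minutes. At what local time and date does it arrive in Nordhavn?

Convert departure to UTC: 19:46 + 1:00 = 20:46 UTC on Sep 4.
Add 11 hours 25 minutes travel time → 08:11 UTC (Sep 5).
Nordhavn is UTC−5:00, so local arrival = 08:11 − 5:00 = 03:11 on Sep 5.

03:11 on September 5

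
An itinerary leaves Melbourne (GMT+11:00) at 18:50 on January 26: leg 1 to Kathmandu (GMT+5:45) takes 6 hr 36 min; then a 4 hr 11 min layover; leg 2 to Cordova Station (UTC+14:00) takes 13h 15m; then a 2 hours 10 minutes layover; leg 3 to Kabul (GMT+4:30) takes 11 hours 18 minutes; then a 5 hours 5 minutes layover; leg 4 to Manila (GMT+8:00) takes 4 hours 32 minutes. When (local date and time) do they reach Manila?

14:57 on January 28

Convert departure to UTC: 18:50 − 11:00 = 07:50 UTC on Jan 26.
Add 6 hours and 36 minutes leg 1 → 14:26 UTC.
Add 4 hours and 11 minutes layover in Kathmandu → 18:37 UTC.
Add 13 hours 15 minutes leg 2 → 07:52 UTC (Jan 27).
Add 2 hours and 10 minutes layover in Cordova Station → 10:02 UTC.
Add 11 hours and 18 minutes leg 3 → 21:20 UTC.
Add 5 hours 5 minutes layover in Kabul → 02:25 UTC (Jan 28).
Add 4 hours and 32 minutes leg 4 → 06:57 UTC.
Manila is UTC+8:00, so local arrival = 06:57 + 8:00 = 14:57 on Jan 28.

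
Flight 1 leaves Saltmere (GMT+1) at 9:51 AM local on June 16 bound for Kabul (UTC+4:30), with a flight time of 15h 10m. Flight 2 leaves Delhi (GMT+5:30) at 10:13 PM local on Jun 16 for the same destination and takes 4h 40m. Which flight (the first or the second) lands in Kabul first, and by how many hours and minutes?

the second, by 2 hours 38 minutes

Flight 1 in UTC: 9:51 AM − 1:00 = 8:51 AM on Jun 16.
+15 hours and 10 minutes → arrive 12:01 AM UTC on Jun 17.
Flight 2 in UTC: 10:13 PM − 5:30 = 4:43 PM on Jun 16.
+4 hours 40 minutes → arrive 9:23 PM UTC on Jun 16.
Flight 2 lands earlier by 2 hours 38 minutes.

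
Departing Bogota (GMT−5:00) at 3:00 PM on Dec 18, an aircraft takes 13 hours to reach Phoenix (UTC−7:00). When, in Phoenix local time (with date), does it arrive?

2:00 AM on Dec 19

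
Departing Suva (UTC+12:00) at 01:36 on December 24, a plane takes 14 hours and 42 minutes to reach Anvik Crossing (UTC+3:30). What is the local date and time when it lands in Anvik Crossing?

Anvik Crossing is 8:30 behind Suva.
After 14 hours 42 minutes it is 16:18 in Suva.
Shift by the zone difference: 16:18 − 8:30 = 07:48 on Dec 24 in Anvik Crossing.

07:48 on Dec 24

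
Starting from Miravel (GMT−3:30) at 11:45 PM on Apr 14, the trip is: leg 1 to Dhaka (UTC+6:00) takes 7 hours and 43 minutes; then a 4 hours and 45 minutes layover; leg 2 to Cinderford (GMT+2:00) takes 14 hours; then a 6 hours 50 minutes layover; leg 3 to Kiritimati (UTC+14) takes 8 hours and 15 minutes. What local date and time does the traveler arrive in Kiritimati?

Convert departure to UTC: 11:45 PM + 3:30 = 3:15 AM UTC on Apr 15.
Add 7 hours 43 minutes leg 1 → 10:58 AM UTC.
Add 4 hours and 45 minutes layover in Dhaka → 3:43 PM UTC.
Add 14 hours leg 2 → 5:43 AM UTC (Apr 16).
Add 6 hours 50 minutes layover in Cinderford → 12:33 PM UTC.
Add 8 hours and 15 minutes leg 3 → 8:48 PM UTC.
Kiritimati is UTC+14:00, so local arrival = 8:48 PM + 14:00 = 10:48 AM on Apr 17.

10:48 AM on Apr 17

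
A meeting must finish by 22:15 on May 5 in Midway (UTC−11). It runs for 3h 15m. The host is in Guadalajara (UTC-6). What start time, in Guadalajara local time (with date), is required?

Target end time in UTC: 22:15 + 11:00 = 09:15 on May 6.
Subtract 3 hours and 15 minutes → start 06:00 UTC on May 6.
Guadalajara is UTC−6:00: 06:00 − 6:00 = 00:00 on May 6.

00:00 on May 6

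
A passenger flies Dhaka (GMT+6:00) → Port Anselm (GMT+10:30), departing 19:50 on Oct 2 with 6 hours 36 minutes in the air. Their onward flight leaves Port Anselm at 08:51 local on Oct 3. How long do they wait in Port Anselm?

Convert departure to UTC: 19:50 − 6:00 = 13:50 UTC on Oct 2.
Add 6 hours 36 minutes flight time → 20:26 UTC.
Port Anselm is UTC+10:30, so local arrival = 20:26 + 10:30 = 06:56 on Oct 3.
Layover = 08:51 − 06:56 = 1 hour 55 minutes.

1 hour 55 minutes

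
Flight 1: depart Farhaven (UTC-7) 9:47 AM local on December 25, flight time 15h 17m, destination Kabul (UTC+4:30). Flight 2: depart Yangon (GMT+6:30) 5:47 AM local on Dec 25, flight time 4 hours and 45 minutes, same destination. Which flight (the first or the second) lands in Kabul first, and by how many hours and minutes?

the second, by 28 hours 2 minutes

Flight 1 in UTC: 9:47 AM + 7:00 = 4:47 PM on Dec 25.
+15 hours and 17 minutes → arrive 8:04 AM UTC on Dec 26.
Flight 2 in UTC: 5:47 AM − 6:30 = 11:17 PM on Dec 24.
+4 hours and 45 minutes → arrive 4:02 AM UTC on Dec 25.
Flight 2 lands earlier by 28 hours 2 minutes.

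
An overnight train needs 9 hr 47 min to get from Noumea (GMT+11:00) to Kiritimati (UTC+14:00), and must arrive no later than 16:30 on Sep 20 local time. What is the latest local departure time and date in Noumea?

03:43 on September 20

Target arrival in UTC: 16:30 − 14:00 = 02:30 on Sep 20.
Subtract 9 hours 47 minutes → departure 16:43 UTC on Sep 19.
Noumea is UTC+11:00: 16:43 + 11:00 = 03:43 on Sep 20.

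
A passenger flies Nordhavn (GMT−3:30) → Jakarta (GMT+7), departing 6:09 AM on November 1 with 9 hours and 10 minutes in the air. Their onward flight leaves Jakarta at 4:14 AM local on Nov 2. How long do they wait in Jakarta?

2 hours 25 minutes

Convert departure to UTC: 6:09 AM + 3:30 = 9:39 AM UTC on Nov 1.
Add 9 hours 10 minutes flight time → 6:49 PM UTC.
Jakarta is UTC+7:00, so local arrival = 6:49 PM + 7:00 = 1:49 AM on Nov 2.
Layover = 4:14 AM − 1:49 AM = 2 hours 25 minutes.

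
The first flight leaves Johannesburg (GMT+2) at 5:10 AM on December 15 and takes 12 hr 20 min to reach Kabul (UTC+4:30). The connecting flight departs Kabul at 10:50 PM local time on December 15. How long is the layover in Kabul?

2 hours 50 minutes

Convert departure to UTC: 5:10 AM − 2:00 = 3:10 AM UTC on Dec 15.
Add 12 hours and 20 minutes flight time → 3:30 PM UTC.
Kabul is UTC+4:30, so local arrival = 3:30 PM + 4:30 = 8:00 PM on Dec 15.
Layover = 10:50 PM − 8:00 PM = 2 hours 50 minutes.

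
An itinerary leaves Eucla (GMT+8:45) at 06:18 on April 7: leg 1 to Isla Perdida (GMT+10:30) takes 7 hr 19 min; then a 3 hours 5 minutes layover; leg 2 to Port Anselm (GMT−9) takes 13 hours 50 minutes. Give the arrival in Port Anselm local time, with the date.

12:47 on April 7

Convert departure to UTC: 06:18 − 8:45 = 21:33 UTC on Apr 6.
Add 7 hours and 19 minutes leg 1 → 04:52 UTC (Apr 7).
Add 3 hours 5 minutes layover in Isla Perdida → 07:57 UTC.
Add 13 hours 50 minutes leg 2 → 21:47 UTC.
Port Anselm is UTC−9:00, so local arrival = 21:47 − 9:00 = 12:47 on Apr 7.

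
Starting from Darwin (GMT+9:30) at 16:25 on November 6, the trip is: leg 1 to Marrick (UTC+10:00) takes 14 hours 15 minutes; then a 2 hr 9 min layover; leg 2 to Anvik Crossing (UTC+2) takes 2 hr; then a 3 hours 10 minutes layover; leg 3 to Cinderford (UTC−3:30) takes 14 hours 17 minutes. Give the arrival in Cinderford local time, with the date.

15:16 on Nov 7

Convert departure to UTC: 16:25 − 9:30 = 06:55 UTC on Nov 6.
Add 14 hours and 15 minutes leg 1 → 21:10 UTC.
Add 2 hours 9 minutes layover in Marrick → 23:19 UTC.
Add 2 hours leg 2 → 01:19 UTC (Nov 7).
Add 3 hours and 10 minutes layover in Anvik Crossing → 04:29 UTC.
Add 14 hours and 17 minutes leg 3 → 18:46 UTC.
Cinderford is UTC−3:30, so local arrival = 18:46 − 3:30 = 15:16 on Nov 7.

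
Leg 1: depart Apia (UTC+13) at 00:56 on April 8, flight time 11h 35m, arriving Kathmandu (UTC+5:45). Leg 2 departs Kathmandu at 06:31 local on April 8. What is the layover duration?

1 hour 15 minutes

Convert departure to UTC: 00:56 − 13:00 = 11:56 UTC on Apr 7.
Add 11 hours and 35 minutes flight time → 23:31 UTC.
Kathmandu is UTC+5:45, so local arrival = 23:31 + 5:45 = 05:16 on Apr 8.
Layover = 06:31 − 05:16 = 1 hour 15 minutes.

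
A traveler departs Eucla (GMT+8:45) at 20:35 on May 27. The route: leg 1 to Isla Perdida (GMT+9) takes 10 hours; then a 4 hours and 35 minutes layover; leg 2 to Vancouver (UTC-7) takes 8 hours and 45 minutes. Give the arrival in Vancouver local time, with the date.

04:10 on May 28

Convert departure to UTC: 20:35 − 8:45 = 11:50 UTC on May 27.
Add 10 hours leg 1 → 21:50 UTC.
Add 4 hours 35 minutes layover in Isla Perdida → 02:25 UTC (May 28).
Add 8 hours 45 minutes leg 2 → 11:10 UTC.
Vancouver is UTC−7:00, so local arrival = 11:10 − 7:00 = 04:10 on May 28.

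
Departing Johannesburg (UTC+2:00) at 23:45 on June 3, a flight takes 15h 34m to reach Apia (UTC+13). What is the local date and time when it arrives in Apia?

02:19 on June 5

Apia is 11:00 ahead of Johannesburg.
After 15 hours and 34 minutes it is 15:19 (Jun 4) in Johannesburg.
Shift by the zone difference: 15:19 + 11:00 = 02:19 on Jun 5 in Apia.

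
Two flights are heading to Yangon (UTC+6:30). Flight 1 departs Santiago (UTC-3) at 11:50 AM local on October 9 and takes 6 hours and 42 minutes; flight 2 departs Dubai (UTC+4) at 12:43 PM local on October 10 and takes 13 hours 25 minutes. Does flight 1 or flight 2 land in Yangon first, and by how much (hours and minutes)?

the first, by 24 hours 36 minutes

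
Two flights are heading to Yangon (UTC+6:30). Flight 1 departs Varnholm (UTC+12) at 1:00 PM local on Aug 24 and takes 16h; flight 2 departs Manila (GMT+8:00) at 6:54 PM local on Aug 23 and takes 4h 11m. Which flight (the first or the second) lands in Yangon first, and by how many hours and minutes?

the second, by 25 hours 55 minutes

Flight 1 in UTC: 1:00 PM − 12:00 = 1:00 AM on Aug 24.
+16 hours → arrive 5:00 PM UTC on Aug 24.
Flight 2 in UTC: 6:54 PM − 8:00 = 10:54 AM on Aug 23.
+4 hours and 11 minutes → arrive 3:05 PM UTC on Aug 23.
Flight 2 lands earlier by 25 hours 55 minutes.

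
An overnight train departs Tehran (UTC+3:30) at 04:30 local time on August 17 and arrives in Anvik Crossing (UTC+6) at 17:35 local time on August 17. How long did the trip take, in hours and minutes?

Anvik Crossing is 2:30 ahead of Tehran.
Clock-face elapsed time (ignoring zones) is 13 hours 5 minutes.
Actual elapsed = 13 hours 5 minutes − 2:30 = 10 hours 35 minutes.

10 hours 35 minutes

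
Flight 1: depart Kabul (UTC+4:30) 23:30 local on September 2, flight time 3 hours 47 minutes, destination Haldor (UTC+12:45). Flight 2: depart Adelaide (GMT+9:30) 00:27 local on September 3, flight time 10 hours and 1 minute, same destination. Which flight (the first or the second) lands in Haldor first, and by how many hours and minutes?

the first, by 2 hours 11 minutes

Flight 1 in UTC: 23:30 − 4:30 = 19:00 on Sep 2.
+3 hours and 47 minutes → arrive 22:47 UTC on Sep 2.
Flight 2 in UTC: 00:27 − 9:30 = 14:57 on Sep 2.
+10 hours and 1 minute → arrive 00:58 UTC on Sep 3.
Flight 1 lands earlier by 2 hours 11 minutes.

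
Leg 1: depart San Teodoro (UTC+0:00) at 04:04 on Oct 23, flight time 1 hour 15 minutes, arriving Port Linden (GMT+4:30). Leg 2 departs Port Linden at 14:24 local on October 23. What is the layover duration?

San Teodoro is at UTC+0, so departure is already 04:04 UTC on Oct 23.
Add 1 hour 15 minutes flight time → 05:19 UTC.
Port Linden is UTC+4:30, so local arrival = 05:19 + 4:30 = 09:49 on Oct 23.
Layover = 14:24 − 09:49 = 4 hours 35 minutes.

4 hours 35 minutes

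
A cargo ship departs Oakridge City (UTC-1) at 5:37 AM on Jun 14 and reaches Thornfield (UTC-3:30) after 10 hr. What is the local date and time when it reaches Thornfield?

1:07 PM on June 14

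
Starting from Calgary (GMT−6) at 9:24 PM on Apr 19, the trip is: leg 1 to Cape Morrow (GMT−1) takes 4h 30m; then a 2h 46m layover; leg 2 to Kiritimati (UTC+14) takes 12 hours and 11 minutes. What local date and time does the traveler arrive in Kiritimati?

12:51 PM on April 21

Convert departure to UTC: 9:24 PM + 6:00 = 3:24 AM UTC on Apr 20.
Add 4 hours and 30 minutes leg 1 → 7:54 AM UTC.
Add 2 hours and 46 minutes layover in Cape Morrow → 10:40 AM UTC.
Add 12 hours and 11 minutes leg 2 → 10:51 PM UTC.
Kiritimati is UTC+14:00, so local arrival = 10:51 PM + 14:00 = 12:51 PM on Apr 21.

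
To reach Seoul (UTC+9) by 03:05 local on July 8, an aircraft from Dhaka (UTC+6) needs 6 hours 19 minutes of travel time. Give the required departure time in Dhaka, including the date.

Target arrival in UTC: 03:05 − 9:00 = 18:05 on Jul 7.
Subtract 6 hours 19 minutes → departure 11:46 UTC on Jul 7.
Dhaka is UTC+6:00: 11:46 + 6:00 = 17:46 on Jul 7.

17:46 on July 7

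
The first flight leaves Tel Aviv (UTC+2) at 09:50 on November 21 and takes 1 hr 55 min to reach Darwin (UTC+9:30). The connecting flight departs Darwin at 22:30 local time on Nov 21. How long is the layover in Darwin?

Convert departure to UTC: 09:50 − 2:00 = 07:50 UTC on Nov 21.
Add 1 hour 55 minutes flight time → 09:45 UTC.
Darwin is UTC+9:30, so local arrival = 09:45 + 9:30 = 19:15 on Nov 21.
Layover = 22:30 − 19:15 = 3 hours 15 minutes.

3 hours 15 minutes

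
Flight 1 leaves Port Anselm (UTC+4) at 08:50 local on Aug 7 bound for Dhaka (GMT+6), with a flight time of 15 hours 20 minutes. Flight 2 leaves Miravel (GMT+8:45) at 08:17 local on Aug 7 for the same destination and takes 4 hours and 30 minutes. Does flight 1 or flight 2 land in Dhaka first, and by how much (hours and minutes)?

Flight 1 in UTC: 08:50 − 4:00 = 04:50 on Aug 7.
+15 hours 20 minutes → arrive 20:10 UTC on Aug 7.
Flight 2 in UTC: 08:17 − 8:45 = 23:32 on Aug 6.
+4 hours and 30 minutes → arrive 04:02 UTC on Aug 7.
Flight 2 lands earlier by 16 hours 8 minutes.

the second, by 16 hours 8 minutes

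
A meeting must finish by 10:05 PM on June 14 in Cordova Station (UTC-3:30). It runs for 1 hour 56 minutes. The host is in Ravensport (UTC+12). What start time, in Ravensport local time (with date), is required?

11:39 AM on June 15

Target end time in UTC: 10:05 PM + 3:30 = 1:35 AM on Jun 15.
Subtract 1 hour 56 minutes → start 11:39 PM UTC on Jun 14.
Ravensport is UTC+12:00: 11:39 PM + 12:00 = 11:39 AM on Jun 15.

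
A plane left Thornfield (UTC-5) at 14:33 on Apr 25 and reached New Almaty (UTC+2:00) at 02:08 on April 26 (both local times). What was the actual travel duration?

4 hours 35 minutes

Departure in UTC: 14:33 + 5:00 = 19:33 on Apr 25.
Arrival in UTC: 02:08 − 2:00 = 00:08 on Apr 26.
Elapsed = 00:08 − 19:33 (+1 day) = 4 hours 35 minutes.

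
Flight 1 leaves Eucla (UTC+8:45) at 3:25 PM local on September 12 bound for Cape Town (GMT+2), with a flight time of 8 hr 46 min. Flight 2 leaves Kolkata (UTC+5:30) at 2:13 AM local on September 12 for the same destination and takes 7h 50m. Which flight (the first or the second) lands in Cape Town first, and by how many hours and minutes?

the second, by 10 hours 53 minutes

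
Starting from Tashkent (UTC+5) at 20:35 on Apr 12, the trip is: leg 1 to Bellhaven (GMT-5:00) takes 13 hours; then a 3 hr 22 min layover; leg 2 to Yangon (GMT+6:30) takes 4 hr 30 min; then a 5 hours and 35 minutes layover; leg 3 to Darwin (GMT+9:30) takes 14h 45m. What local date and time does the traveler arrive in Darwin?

18:17 on Apr 14

Convert departure to UTC: 20:35 − 5:00 = 15:35 UTC on Apr 12.
Add 13 hours leg 1 → 04:35 UTC (Apr 13).
Add 3 hours and 22 minutes layover in Bellhaven → 07:57 UTC.
Add 4 hours 30 minutes leg 2 → 12:27 UTC.
Add 5 hours and 35 minutes layover in Yangon → 18:02 UTC.
Add 14 hours 45 minutes leg 3 → 08:47 UTC (Apr 14).
Darwin is UTC+9:30, so local arrival = 08:47 + 9:30 = 18:17 on Apr 14.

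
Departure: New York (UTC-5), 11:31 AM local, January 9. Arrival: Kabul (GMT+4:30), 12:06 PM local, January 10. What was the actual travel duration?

15 hours 5 minutes

Kabul is 9:30 ahead of New York.
Clock-face elapsed time (ignoring zones) is 24 hours 35 minutes.
Actual elapsed = 24 hours 35 minutes − 9:30 = 15 hours 5 minutes.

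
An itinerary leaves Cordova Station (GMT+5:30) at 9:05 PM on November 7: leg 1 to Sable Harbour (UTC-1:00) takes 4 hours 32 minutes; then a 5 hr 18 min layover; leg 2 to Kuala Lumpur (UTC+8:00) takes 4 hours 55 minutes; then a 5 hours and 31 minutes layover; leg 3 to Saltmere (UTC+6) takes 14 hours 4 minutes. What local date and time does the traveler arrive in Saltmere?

7:55 AM on Nov 9

Convert departure to UTC: 9:05 PM − 5:30 = 3:35 PM UTC on Nov 7.
Add 4 hours and 32 minutes leg 1 → 8:07 PM UTC.
Add 5 hours 18 minutes layover in Sable Harbour → 1:25 AM UTC (Nov 8).
Add 4 hours and 55 minutes leg 2 → 6:20 AM UTC.
Add 5 hours 31 minutes layover in Kuala Lumpur → 11:51 AM UTC.
Add 14 hours 4 minutes leg 3 → 1:55 AM UTC (Nov 9).
Saltmere is UTC+6:00, so local arrival = 1:55 AM + 6:00 = 7:55 AM on Nov 9.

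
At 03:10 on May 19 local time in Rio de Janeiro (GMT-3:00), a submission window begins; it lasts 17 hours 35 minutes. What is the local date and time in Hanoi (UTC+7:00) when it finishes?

06:45 on May 20

Hanoi is 10:00 ahead of Rio de Janeiro.
After 17 hours and 35 minutes it is 20:45 in Rio de Janeiro.
Shift by the zone difference: 20:45 + 10:00 = 06:45 on May 20 in Hanoi.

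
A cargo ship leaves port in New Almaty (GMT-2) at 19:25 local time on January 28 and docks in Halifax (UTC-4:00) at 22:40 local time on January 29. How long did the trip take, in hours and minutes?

29 hours 15 minutes

Departure in UTC: 19:25 + 2:00 = 21:25 on Jan 28.
Arrival in UTC: 22:40 + 4:00 = 02:40 on Jan 30.
Elapsed = 02:40 − 21:25 (+2 days) = 29 hours 15 minutes.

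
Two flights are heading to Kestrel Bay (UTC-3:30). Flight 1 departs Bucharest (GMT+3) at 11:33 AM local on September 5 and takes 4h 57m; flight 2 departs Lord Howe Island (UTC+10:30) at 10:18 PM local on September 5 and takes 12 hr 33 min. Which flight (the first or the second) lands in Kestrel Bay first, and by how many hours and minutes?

the first, by 10 hours 51 minutes

Flight 1 in UTC: 11:33 AM − 3:00 = 8:33 AM on Sep 5.
+4 hours 57 minutes → arrive 1:30 PM UTC on Sep 5.
Flight 2 in UTC: 10:18 PM − 10:30 = 11:48 AM on Sep 5.
+12 hours and 33 minutes → arrive 12:21 AM UTC on Sep 6.
Flight 1 lands earlier by 10 hours 51 minutes.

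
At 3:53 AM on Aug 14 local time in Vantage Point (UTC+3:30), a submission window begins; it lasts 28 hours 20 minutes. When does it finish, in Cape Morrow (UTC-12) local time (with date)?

4:43 PM on August 14

Convert start to UTC: 3:53 AM − 3:30 = 12:23 AM UTC on Aug 14.
Add 28 hours 20 minutes duration → 4:43 AM UTC (Aug 15).
Cape Morrow is UTC−12:00, so local end time = 4:43 AM − 12:00 = 4:43 PM on Aug 14.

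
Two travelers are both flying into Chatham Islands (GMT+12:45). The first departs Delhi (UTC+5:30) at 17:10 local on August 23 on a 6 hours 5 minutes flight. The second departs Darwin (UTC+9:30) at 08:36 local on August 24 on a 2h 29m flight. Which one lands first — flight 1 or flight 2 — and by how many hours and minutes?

the first, by 7 hours 50 minutes

Flight 1 in UTC: 17:10 − 5:30 = 11:40 on Aug 23.
+6 hours 5 minutes → arrive 17:45 UTC on Aug 23.
Flight 2 in UTC: 08:36 − 9:30 = 23:06 on Aug 23.
+2 hours and 29 minutes → arrive 01:35 UTC on Aug 24.
Flight 1 lands earlier by 7 hours 50 minutes.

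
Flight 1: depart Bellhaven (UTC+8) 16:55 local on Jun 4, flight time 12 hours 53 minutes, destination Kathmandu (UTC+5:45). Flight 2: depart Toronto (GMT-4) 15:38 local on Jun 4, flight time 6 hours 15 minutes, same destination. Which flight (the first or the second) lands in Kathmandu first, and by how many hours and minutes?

Flight 1 in UTC: 16:55 − 8:00 = 08:55 on Jun 4.
+12 hours and 53 minutes → arrive 21:48 UTC on Jun 4.
Flight 2 in UTC: 15:38 + 4:00 = 19:38 on Jun 4.
+6 hours and 15 minutes → arrive 01:53 UTC on Jun 5.
Flight 1 lands earlier by 4 hours 5 minutes.

the first, by 4 hours 5 minutes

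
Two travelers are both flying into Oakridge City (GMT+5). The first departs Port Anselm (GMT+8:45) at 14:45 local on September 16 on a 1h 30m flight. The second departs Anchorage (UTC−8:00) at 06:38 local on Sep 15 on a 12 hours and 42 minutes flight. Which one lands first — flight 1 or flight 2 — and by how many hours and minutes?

Flight 1 in UTC: 14:45 − 8:45 = 06:00 on Sep 16.
+1 hour and 30 minutes → arrive 07:30 UTC on Sep 16.
Flight 2 in UTC: 06:38 + 8:00 = 14:38 on Sep 15.
+12 hours and 42 minutes → arrive 03:20 UTC on Sep 16.
Flight 2 lands earlier by 4 hours 10 minutes.

the second, by 4 hours 10 minutes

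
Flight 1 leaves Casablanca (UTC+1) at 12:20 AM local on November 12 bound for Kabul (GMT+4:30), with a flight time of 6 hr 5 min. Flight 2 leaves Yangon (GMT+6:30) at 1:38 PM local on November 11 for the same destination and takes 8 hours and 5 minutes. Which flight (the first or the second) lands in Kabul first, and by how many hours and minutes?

the second, by 14 hours 12 minutes

Flight 1 in UTC: 12:20 AM − 1:00 = 11:20 PM on Nov 11.
+6 hours 5 minutes → arrive 5:25 AM UTC on Nov 12.
Flight 2 in UTC: 1:38 PM − 6:30 = 7:08 AM on Nov 11.
+8 hours 5 minutes → arrive 3:13 PM UTC on Nov 11.
Flight 2 lands earlier by 14 hours 12 minutes.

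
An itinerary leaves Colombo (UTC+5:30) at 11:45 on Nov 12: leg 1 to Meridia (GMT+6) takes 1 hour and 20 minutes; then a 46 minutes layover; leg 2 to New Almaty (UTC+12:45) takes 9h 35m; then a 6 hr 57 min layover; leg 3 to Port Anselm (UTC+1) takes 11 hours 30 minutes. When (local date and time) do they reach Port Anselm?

13:23 on November 13

Convert departure to UTC: 11:45 − 5:30 = 06:15 UTC on Nov 12.
Add 1 hour 20 minutes leg 1 → 07:35 UTC.
Add 46 minutes layover in Meridia → 08:21 UTC.
Add 9 hours 35 minutes leg 2 → 17:56 UTC.
Add 6 hours 57 minutes layover in New Almaty → 00:53 UTC (Nov 13).
Add 11 hours 30 minutes leg 3 → 12:23 UTC.
Port Anselm is UTC+1:00, so local arrival = 12:23 + 1:00 = 13:23 on Nov 13.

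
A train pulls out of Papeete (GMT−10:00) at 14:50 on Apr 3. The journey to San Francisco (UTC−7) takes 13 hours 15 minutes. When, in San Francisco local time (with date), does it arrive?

San Francisco is 3:00 ahead of Papeete.
After 13 hours 15 minutes it is 04:05 (Apr 4) in Papeete.
Shift by the zone difference: 04:05 + 3:00 = 07:05 on Apr 4 in San Francisco.

07:05 on April 4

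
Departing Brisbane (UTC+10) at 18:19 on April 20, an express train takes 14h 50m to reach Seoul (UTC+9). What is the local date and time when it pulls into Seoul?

08:09 on April 21

Convert departure to UTC: 18:19 − 10:00 = 08:19 UTC on Apr 20.
Add 14 hours and 50 minutes travel time → 23:09 UTC.
Seoul is UTC+9:00, so local arrival = 23:09 + 9:00 = 08:09 on Apr 21.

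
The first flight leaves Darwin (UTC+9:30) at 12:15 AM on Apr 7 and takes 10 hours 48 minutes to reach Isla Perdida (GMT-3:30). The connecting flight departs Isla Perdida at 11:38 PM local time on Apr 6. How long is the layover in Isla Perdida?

Convert departure to UTC: 12:15 AM − 9:30 = 2:45 PM UTC on Apr 6.
Add 10 hours 48 minutes flight time → 1:33 AM UTC (Apr 7).
Isla Perdida is UTC−3:30, so local arrival = 1:33 AM − 3:30 = 10:03 PM on Apr 6.
Layover = 11:38 PM − 10:03 PM = 1 hour 35 minutes.

1 hour 35 minutes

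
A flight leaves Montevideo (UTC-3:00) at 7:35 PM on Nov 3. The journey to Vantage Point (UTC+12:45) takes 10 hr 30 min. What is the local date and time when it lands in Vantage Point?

Vantage Point is 15:45 ahead of Montevideo.
After 10 hours and 30 minutes it is 6:05 AM (Nov 4) in Montevideo.
Shift by the zone difference: 6:05 AM + 15:45 = 9:50 PM on Nov 4 in Vantage Point.

9:50 PM on November 4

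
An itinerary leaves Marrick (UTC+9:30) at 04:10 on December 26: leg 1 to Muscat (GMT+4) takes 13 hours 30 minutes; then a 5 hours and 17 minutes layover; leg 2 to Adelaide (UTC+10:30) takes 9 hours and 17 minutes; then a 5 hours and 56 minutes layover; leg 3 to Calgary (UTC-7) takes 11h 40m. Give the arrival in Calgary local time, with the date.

Convert departure to UTC: 04:10 − 9:30 = 18:40 UTC on Dec 25.
Add 13 hours 30 minutes leg 1 → 08:10 UTC (Dec 26).
Add 5 hours 17 minutes layover in Muscat → 13:27 UTC.
Add 9 hours 17 minutes leg 2 → 22:44 UTC.
Add 5 hours and 56 minutes layover in Adelaide → 04:40 UTC (Dec 27).
Add 11 hours 40 minutes leg 3 → 16:20 UTC.
Calgary is UTC−7:00, so local arrival = 16:20 − 7:00 = 09:20 on Dec 27.

09:20 on December 27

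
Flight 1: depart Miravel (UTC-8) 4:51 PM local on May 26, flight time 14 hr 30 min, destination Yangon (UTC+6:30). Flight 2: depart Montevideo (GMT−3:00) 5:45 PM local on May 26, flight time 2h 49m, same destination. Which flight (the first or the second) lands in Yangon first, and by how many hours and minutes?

the second, by 15 hours 47 minutes

Flight 1 in UTC: 4:51 PM + 8:00 = 12:51 AM on May 27.
+14 hours 30 minutes → arrive 3:21 PM UTC on May 27.
Flight 2 in UTC: 5:45 PM + 3:00 = 8:45 PM on May 26.
+2 hours and 49 minutes → arrive 11:34 PM UTC on May 26.
Flight 2 lands earlier by 15 hours 47 minutes.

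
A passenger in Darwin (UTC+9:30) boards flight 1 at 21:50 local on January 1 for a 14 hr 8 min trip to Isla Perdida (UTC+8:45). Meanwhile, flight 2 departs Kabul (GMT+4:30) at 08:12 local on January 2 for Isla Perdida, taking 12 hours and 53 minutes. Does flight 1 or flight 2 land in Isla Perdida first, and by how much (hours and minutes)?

Flight 1 in UTC: 21:50 − 9:30 = 12:20 on Jan 1.
+14 hours 8 minutes → arrive 02:28 UTC on Jan 2.
Flight 2 in UTC: 08:12 − 4:30 = 03:42 on Jan 2.
+12 hours 53 minutes → arrive 16:35 UTC on Jan 2.
Flight 1 lands earlier by 14 hours 7 minutes.

the first, by 14 hours 7 minutes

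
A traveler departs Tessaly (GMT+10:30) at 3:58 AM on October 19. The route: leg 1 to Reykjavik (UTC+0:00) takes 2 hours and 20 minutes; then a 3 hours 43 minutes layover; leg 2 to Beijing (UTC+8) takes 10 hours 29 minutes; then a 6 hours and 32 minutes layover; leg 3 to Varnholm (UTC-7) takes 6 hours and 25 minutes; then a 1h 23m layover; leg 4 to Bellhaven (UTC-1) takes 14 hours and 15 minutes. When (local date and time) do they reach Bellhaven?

Convert departure to UTC: 3:58 AM − 10:30 = 5:28 PM UTC on Oct 18.
Add 2 hours and 20 minutes leg 1 → 7:48 PM UTC.
Add 3 hours and 43 minutes layover in Reykjavik → 11:31 PM UTC.
Add 10 hours 29 minutes leg 2 → 10:00 AM UTC (Oct 19).
Add 6 hours and 32 minutes layover in Beijing → 4:32 PM UTC.
Add 6 hours 25 minutes leg 3 → 10:57 PM UTC.
Add 1 hour and 23 minutes layover in Varnholm → 12:20 AM UTC (Oct 20).
Add 14 hours and 15 minutes leg 4 → 2:35 PM UTC.
Bellhaven is UTC−1:00, so local arrival = 2:35 PM − 1:00 = 1:35 PM on Oct 20.

1:35 PM on October 20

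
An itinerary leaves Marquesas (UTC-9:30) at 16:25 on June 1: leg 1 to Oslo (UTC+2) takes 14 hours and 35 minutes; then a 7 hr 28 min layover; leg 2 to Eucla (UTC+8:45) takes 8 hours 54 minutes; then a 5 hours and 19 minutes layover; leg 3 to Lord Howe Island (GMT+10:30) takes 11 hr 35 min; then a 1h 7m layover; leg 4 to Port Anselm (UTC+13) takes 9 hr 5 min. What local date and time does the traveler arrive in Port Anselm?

00:58 on June 5

Convert departure to UTC: 16:25 + 9:30 = 01:55 UTC on Jun 2.
Add 14 hours 35 minutes leg 1 → 16:30 UTC.
Add 7 hours and 28 minutes layover in Oslo → 23:58 UTC.
Add 8 hours 54 minutes leg 2 → 08:52 UTC (Jun 3).
Add 5 hours 19 minutes layover in Eucla → 14:11 UTC.
Add 11 hours and 35 minutes leg 3 → 01:46 UTC (Jun 4).
Add 1 hour and 7 minutes layover in Lord Howe Island → 02:53 UTC.
Add 9 hours 5 minutes leg 4 → 11:58 UTC.
Port Anselm is UTC+13:00, so local arrival = 11:58 + 13:00 = 00:58 on Jun 5.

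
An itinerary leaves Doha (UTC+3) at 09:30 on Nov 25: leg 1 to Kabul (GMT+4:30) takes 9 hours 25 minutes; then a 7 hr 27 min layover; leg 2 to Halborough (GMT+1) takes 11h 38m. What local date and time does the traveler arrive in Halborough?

Convert departure to UTC: 09:30 − 3:00 = 06:30 UTC on Nov 25.
Add 9 hours and 25 minutes leg 1 → 15:55 UTC.
Add 7 hours 27 minutes layover in Kabul → 23:22 UTC.
Add 11 hours and 38 minutes leg 2 → 11:00 UTC (Nov 26).
Halborough is UTC+1:00, so local arrival = 11:00 + 1:00 = 12:00 on Nov 26.

12:00 on Nov 26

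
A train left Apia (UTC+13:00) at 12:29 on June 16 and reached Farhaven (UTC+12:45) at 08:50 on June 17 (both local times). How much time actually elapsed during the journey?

Farhaven is 0:15 behind Apia.
Clock-face elapsed time (ignoring zones) is 20 hours 21 minutes.
Actual elapsed = 20 hours 21 minutes + 0:15 = 20 hours 36 minutes.

20 hours 36 minutes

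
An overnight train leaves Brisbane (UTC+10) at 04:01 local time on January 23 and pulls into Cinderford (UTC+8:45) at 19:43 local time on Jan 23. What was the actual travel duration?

Departure in UTC: 04:01 − 10:00 = 18:01 on Jan 22.
Arrival in UTC: 19:43 − 8:45 = 10:58 on Jan 23.
Elapsed = 10:58 − 18:01 (+1 day) = 16 hours 57 minutes.

16 hours 57 minutes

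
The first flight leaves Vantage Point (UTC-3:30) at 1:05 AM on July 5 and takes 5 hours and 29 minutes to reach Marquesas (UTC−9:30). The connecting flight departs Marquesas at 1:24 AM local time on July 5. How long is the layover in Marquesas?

50 minutes

Convert departure to UTC: 1:05 AM + 3:30 = 4:35 AM UTC on Jul 5.
Add 5 hours 29 minutes flight time → 10:04 AM UTC.
Marquesas is UTC−9:30, so local arrival = 10:04 AM − 9:30 = 12:34 AM on Jul 5.
Layover = 1:24 AM − 12:34 AM = 50 minutes.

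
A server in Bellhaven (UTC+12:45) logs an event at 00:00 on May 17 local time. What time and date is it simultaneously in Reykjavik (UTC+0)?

In UTC: 00:00 − 12:45 = 11:15 on May 16.
Reykjavik is UTC+0, so it is 11:15 on May 16.

11:15 on May 16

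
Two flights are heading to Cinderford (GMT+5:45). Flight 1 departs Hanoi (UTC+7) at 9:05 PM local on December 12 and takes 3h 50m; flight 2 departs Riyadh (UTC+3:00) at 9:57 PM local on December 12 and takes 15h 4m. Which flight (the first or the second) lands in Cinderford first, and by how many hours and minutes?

Flight 1 in UTC: 9:05 PM − 7:00 = 2:05 PM on Dec 12.
+3 hours and 50 minutes → arrive 5:55 PM UTC on Dec 12.
Flight 2 in UTC: 9:57 PM − 3:00 = 6:57 PM on Dec 12.
+15 hours and 4 minutes → arrive 10:01 AM UTC on Dec 13.
Flight 1 lands earlier by 16 hours 6 minutes.

the first, by 16 hours 6 minutes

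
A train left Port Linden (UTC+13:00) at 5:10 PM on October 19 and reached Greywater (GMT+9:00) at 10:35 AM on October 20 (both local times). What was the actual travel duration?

21 hours 25 minutes

Greywater is 4:00 behind Port Linden.
Clock-face elapsed time (ignoring zones) is 17 hours 25 minutes.
Actual elapsed = 17 hours 25 minutes + 4:00 = 21 hours 25 minutes.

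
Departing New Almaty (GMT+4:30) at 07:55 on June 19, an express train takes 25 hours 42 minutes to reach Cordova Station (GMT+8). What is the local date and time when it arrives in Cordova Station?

Convert departure to UTC: 07:55 − 4:30 = 03:25 UTC on Jun 19.
Add 25 hours 42 minutes travel time → 05:07 UTC (Jun 20).
Cordova Station is UTC+8:00, so local arrival = 05:07 + 8:00 = 13:07 on Jun 20.

13:07 on June 20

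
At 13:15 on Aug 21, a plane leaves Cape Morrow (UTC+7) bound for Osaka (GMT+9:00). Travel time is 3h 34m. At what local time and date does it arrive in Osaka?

18:49 on August 21

Convert departure to UTC: 13:15 − 7:00 = 06:15 UTC on Aug 21.
Add 3 hours and 34 minutes travel time → 09:49 UTC.
Osaka is UTC+9:00, so local arrival = 09:49 + 9:00 = 18:49 on Aug 21.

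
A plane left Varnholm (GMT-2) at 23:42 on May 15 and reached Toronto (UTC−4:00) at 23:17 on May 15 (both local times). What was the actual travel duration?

1 hour 35 minutes

Toronto is 2:00 behind Varnholm.
Clock-face elapsed time (ignoring zones) is −25 minutes.
Actual elapsed = −25 minutes + 2:00 = 1 hour 35 minutes.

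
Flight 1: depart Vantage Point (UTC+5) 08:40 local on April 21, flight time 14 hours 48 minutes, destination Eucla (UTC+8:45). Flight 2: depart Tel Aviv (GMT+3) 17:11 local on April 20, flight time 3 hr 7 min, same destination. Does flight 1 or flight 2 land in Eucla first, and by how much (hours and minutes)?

the second, by 25 hours 10 minutes

Flight 1 in UTC: 08:40 − 5:00 = 03:40 on Apr 21.
+14 hours 48 minutes → arrive 18:28 UTC on Apr 21.
Flight 2 in UTC: 17:11 − 3:00 = 14:11 on Apr 20.
+3 hours 7 minutes → arrive 17:18 UTC on Apr 20.
Flight 2 lands earlier by 25 hours 10 minutes.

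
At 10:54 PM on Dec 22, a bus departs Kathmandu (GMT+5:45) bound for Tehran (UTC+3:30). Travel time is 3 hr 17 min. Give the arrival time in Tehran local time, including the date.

Convert departure to UTC: 10:54 PM − 5:45 = 5:09 PM UTC on Dec 22.
Add 3 hours and 17 minutes travel time → 8:26 PM UTC.
Tehran is UTC+3:30, so local arrival = 8:26 PM + 3:30 = 11:56 PM on Dec 22.

11:56 PM on December 22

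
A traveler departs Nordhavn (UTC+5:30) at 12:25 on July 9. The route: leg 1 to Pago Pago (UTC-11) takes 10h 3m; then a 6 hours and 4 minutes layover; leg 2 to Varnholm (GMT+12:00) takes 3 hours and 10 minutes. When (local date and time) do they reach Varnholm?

Convert departure to UTC: 12:25 − 5:30 = 06:55 UTC on Jul 9.
Add 10 hours and 3 minutes leg 1 → 16:58 UTC.
Add 6 hours 4 minutes layover in Pago Pago → 23:02 UTC.
Add 3 hours 10 minutes leg 2 → 02:12 UTC (Jul 10).
Varnholm is UTC+12:00, so local arrival = 02:12 + 12:00 = 14:12 on Jul 10.

14:12 on Jul 10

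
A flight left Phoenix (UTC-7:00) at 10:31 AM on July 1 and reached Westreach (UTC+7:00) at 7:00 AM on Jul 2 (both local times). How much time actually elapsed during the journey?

Departure in UTC: 10:31 AM + 7:00 = 5:31 PM on Jul 1.
Arrival in UTC: 7:00 AM − 7:00 = 12:00 AM on Jul 2.
Elapsed = 12:00 AM − 5:31 PM (+1 day) = 6 hours 29 minutes.

6 hours 29 minutes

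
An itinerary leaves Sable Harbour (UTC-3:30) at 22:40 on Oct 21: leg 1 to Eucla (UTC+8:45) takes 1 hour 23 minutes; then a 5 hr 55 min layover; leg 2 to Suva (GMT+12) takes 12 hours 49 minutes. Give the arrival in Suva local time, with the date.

Convert departure to UTC: 22:40 + 3:30 = 02:10 UTC on Oct 22.
Add 1 hour 23 minutes leg 1 → 03:33 UTC.
Add 5 hours 55 minutes layover in Eucla → 09:28 UTC.
Add 12 hours 49 minutes leg 2 → 22:17 UTC.
Suva is UTC+12:00, so local arrival = 22:17 + 12:00 = 10:17 on Oct 23.

10:17 on October 23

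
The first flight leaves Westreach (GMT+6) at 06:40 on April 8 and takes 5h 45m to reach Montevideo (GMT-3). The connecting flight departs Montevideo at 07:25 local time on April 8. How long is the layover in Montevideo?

4 hours

Convert departure to UTC: 06:40 − 6:00 = 00:40 UTC on Apr 8.
Add 5 hours 45 minutes flight time → 06:25 UTC.
Montevideo is UTC−3:00, so local arrival = 06:25 − 3:00 = 03:25 on Apr 8.
Layover = 07:25 − 03:25 = 4 hours.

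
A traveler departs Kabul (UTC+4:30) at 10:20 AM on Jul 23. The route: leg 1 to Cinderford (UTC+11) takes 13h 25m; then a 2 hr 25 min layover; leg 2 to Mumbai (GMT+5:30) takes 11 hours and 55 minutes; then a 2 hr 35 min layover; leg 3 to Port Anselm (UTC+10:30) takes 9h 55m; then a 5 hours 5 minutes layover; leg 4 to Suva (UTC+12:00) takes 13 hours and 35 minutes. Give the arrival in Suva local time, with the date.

Convert departure to UTC: 10:20 AM − 4:30 = 5:50 AM UTC on Jul 23.
Add 13 hours 25 minutes leg 1 → 7:15 PM UTC.
Add 2 hours 25 minutes layover in Cinderford → 9:40 PM UTC.
Add 11 hours 55 minutes leg 2 → 9:35 AM UTC (Jul 24).
Add 2 hours and 35 minutes layover in Mumbai → 12:10 PM UTC.
Add 9 hours 55 minutes leg 3 → 10:05 PM UTC.
Add 5 hours and 5 minutes layover in Port Anselm → 3:10 AM UTC (Jul 25).
Add 13 hours 35 minutes leg 4 → 4:45 PM UTC.
Suva is UTC+12:00, so local arrival = 4:45 PM + 12:00 = 4:45 AM on Jul 26.

4:45 AM on Jul 26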